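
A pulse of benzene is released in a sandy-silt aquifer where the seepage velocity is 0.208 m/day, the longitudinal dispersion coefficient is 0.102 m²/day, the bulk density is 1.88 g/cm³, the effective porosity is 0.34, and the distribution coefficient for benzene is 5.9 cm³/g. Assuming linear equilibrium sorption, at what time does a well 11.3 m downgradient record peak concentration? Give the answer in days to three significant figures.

1750 days

Retardation factor R = 1 + ρ_b·K_d/n = 1 + 1.88 × 5.9/0.34 = 33.62.
Sorption retards both mechanisms: v_R = v/R = 0.006187 m/day, D_R = D/R = 0.003034 m²/day.
Peak time from v_R²t² + 2D_R t − x² = 0: t = (√(D_R² + v_R²x²) − D_R)/v_R².
√(D_R² + v_R²x²) = √(0.003034² + 0.006187² × 11.3²) = 0.06998; v_R² = 3.828e-05.
t = (0.06998 − 0.003034)/3.828e-05 = 1750 days.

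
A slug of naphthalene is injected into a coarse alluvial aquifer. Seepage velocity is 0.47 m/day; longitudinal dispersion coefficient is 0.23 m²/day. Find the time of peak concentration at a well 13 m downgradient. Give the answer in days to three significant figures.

For the 1D instantaneous-source solution, setting ∂C/∂t = 0 at fixed x gives v²t² + 2Dt − x² = 0, so t = (√(D² + v²x²) − D)/v².
√(D² + v²x²) = √(0.23² + 0.47² × 13²) = 6.114; v² = 0.2209.
t = (6.114 − 0.23)/0.2209 = 26.6 days (vs. the pure-advection estimate x/v = 27.7 d).

26.6 days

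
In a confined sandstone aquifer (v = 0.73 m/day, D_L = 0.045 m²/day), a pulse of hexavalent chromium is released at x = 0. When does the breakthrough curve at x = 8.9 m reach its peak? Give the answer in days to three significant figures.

For the 1D instantaneous-source solution, setting ∂C/∂t = 0 at fixed x gives v²t² + 2Dt − x² = 0, so t = (√(D² + v²x²) − D)/v².
√(D² + v²x²) = √(0.045² + 0.73² × 8.9²) = 6.497; v² = 0.5329.
t = (6.497 − 0.045)/0.5329 = 12.1 days (vs. the pure-advection estimate x/v = 12.2 d).

12.1 days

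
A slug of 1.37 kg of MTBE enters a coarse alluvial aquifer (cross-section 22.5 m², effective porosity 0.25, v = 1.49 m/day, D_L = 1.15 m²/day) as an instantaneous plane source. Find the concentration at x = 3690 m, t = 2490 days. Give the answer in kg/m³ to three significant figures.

0.00124 kg/m³

For an instantaneous plane source, C(x,t) = M/(n_e·A·√(4πDt)) · exp(−(x−vt)²/(4Dt)), with n_e·A the pore (flow) area.
Plume center vt = 1.49 × 2490 = 3710.1 m, so the well at 3690 m is 20.1 m upgradient of the peak.
√(4πDt) = 189.7 m, giving peak height M/(n_e·A·√(4πDt)) = 1.37/(0.25 × 22.5 × 189.7) = 0.001284 kg/m³.
(x−vt)²/(4Dt) = (-20.1)²/(4 × 1.15 × 2490) = 0.03527; exp(−0.03527) = 0.9653.
C = 0.001284 × 0.9653 = 0.00124 kg/m³.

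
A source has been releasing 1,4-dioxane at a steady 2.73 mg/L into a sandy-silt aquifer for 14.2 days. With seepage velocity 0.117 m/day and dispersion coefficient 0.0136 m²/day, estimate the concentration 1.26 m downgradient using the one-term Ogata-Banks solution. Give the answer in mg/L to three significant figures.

For a continuous step input, C/C₀ ≈ ½·erfc((x−vt)/(2√(Dt))).
vt = 0.117 × 14.2 = 1.6614 m and 2√(Dt) = 2√(0.0136 × 14.2) = 0.8789 m.
Argument (x−vt)/(2√(Dt)) = (1.26 − 1.6614)/0.8789 = -0.4567; ½·erfc(-0.4567) = 0.7408.
C = 2.73 × 0.7408 = 2.02 mg/L.

2.02 mg/L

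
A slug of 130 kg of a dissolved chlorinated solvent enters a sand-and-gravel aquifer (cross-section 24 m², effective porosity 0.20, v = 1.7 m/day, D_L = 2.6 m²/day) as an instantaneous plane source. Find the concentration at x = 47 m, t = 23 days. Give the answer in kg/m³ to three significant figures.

0.761 kg/m³

For an instantaneous plane source, C(x,t) = M/(n_e·A·√(4πDt)) · exp(−(x−vt)²/(4Dt)), with n_e·A the pore (flow) area.
Plume center vt = 1.7 × 23 = 39.1 m, so the well at 47 m is 7.9 m downgradient of the peak.
√(4πDt) = 27.41 m, giving peak height M/(n_e·A·√(4πDt)) = 130/(0.20 × 24 × 27.41) = 0.9881 kg/m³.
(x−vt)²/(4Dt) = (7.9)²/(4 × 2.6 × 23) = 0.2609; exp(−0.2609) = 0.7704.
C = 0.9881 × 0.7704 = 0.761 kg/m³.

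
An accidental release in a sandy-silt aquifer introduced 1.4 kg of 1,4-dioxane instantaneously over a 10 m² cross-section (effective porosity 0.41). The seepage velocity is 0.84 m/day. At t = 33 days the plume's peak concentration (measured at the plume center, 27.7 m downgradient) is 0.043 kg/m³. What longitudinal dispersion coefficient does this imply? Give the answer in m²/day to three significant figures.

0.152 m²/day

At the plume center C_max = M/(n_e·A·√(4πDt)), so D = M²/(4πt·(n_e·A·C_max)²).
n_e·A·C_max = 0.41 × 10 × 0.043 = 0.1763 kg/m.
D = 1.4²/(4π × 33 × 0.1763²) = 0.152 m²/day.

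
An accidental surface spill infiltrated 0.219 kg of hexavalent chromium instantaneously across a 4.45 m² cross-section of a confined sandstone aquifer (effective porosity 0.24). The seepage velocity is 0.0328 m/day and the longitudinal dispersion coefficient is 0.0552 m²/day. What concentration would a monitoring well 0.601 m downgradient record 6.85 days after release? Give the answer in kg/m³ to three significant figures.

For an instantaneous plane source, C(x,t) = M/(n_e·A·√(4πDt)) · exp(−(x−vt)²/(4Dt)), with n_e·A the pore (flow) area.
Plume center vt = 0.0328 × 6.85 = 0.22468 m, so the well at 0.601 m is 0.37632 m downgradient of the peak.
√(4πDt) = 2.180 m, giving peak height M/(n_e·A·√(4πDt)) = 0.219/(0.24 × 4.45 × 2.180) = 0.09406 kg/m³.
(x−vt)²/(4Dt) = (0.37632)²/(4 × 0.0552 × 6.85) = 0.09363; exp(−0.09363) = 0.9106.
C = 0.09406 × 0.9106 = 0.0857 kg/m³.

0.0857 kg/m³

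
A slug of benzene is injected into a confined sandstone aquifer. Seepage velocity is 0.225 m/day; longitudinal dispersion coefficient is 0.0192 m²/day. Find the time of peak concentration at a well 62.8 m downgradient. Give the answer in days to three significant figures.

279 days

For the 1D instantaneous-source solution, setting ∂C/∂t = 0 at fixed x gives v²t² + 2Dt − x² = 0, so t = (√(D² + v²x²) − D)/v².
√(D² + v²x²) = √(0.0192² + 0.225² × 62.8²) = 14.13; v² = 0.050625.
t = (14.13 − 0.0192)/0.050625 = 279 days (vs. the pure-advection estimate x/v = 279 d).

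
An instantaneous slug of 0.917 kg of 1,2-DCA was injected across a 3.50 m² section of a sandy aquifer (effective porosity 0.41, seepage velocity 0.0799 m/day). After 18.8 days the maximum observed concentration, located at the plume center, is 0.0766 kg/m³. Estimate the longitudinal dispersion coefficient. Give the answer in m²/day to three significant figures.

0.295 m²/day

At the plume center C_max = M/(n_e·A·√(4πDt)), so D = M²/(4πt·(n_e·A·C_max)²).
n_e·A·C_max = 0.41 × 3.50 × 0.0766 = 0.1099 kg/m.
D = 0.917²/(4π × 18.8 × 0.1099²) = 0.295 m²/day.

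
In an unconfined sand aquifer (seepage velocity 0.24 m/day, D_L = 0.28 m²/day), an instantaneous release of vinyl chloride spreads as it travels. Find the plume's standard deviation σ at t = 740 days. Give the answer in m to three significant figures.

20.4 m

Dispersive spreading gives a Gaussian with σ² = 2Dt; advection only shifts the center.
σ = √(2 × 0.28 × 740) = 20.4 m.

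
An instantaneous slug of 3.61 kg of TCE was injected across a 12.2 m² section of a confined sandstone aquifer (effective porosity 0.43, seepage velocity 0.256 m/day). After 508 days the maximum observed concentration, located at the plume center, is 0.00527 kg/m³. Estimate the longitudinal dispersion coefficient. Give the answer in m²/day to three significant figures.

2.67 m²/day

At the plume center C_max = M/(n_e·A·√(4πDt)), so D = M²/(4πt·(n_e·A·C_max)²).
n_e·A·C_max = 0.43 × 12.2 × 0.00527 = 0.02765 kg/m.
D = 3.61²/(4π × 508 × 0.02765²) = 2.67 m²/day.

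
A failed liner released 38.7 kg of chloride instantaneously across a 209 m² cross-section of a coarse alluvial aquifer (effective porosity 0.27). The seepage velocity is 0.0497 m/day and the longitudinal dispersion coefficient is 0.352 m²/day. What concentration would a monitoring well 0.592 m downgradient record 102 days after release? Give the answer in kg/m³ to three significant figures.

0.0281 kg/m³

For an instantaneous plane source, C(x,t) = M/(n_e·A·√(4πDt)) · exp(−(x−vt)²/(4Dt)), with n_e·A the pore (flow) area.
Plume center vt = 0.0497 × 102 = 5.0694 m, so the well at 0.592 m is 4.4774 m upgradient of the peak.
√(4πDt) = 21.24 m, giving peak height M/(n_e·A·√(4πDt)) = 38.7/(0.27 × 209 × 21.24) = 0.03229 kg/m³.
(x−vt)²/(4Dt) = (-4.4774)²/(4 × 0.352 × 102) = 0.1396; exp(−0.1396) = 0.8697.
C = 0.03229 × 0.8697 = 0.0281 kg/m³.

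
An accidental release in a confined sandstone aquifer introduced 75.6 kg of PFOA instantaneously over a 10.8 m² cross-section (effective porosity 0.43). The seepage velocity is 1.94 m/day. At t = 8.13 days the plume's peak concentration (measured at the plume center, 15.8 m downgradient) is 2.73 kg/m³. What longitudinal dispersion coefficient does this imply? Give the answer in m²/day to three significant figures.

At the plume center C_max = M/(n_e·A·√(4πDt)), so D = M²/(4πt·(n_e·A·C_max)²).
n_e·A·C_max = 0.43 × 10.8 × 2.73 = 12.68 kg/m.
D = 75.6²/(4π × 8.13 × 12.68²) = 0.348 m²/day.

0.348 m²/day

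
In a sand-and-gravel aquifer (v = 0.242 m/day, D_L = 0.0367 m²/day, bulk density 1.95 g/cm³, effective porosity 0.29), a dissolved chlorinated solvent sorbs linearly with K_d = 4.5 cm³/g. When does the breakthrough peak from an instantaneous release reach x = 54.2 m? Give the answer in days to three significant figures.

6980 days

Retardation factor R = 1 + ρ_b·K_d/n = 1 + 1.95 × 4.5/0.29 = 31.26.
Sorption retards both mechanisms: v_R = v/R = 0.007742 m/day, D_R = D/R = 0.001174 m²/day.
Peak time from v_R²t² + 2D_R t − x² = 0: t = (√(D_R² + v_R²x²) − D_R)/v_R².
√(D_R² + v_R²x²) = √(0.001174² + 0.007742² × 54.2²) = 0.4196; v_R² = 5.994e-05.
t = (0.4196 − 0.001174)/5.994e-05 = 6980 days.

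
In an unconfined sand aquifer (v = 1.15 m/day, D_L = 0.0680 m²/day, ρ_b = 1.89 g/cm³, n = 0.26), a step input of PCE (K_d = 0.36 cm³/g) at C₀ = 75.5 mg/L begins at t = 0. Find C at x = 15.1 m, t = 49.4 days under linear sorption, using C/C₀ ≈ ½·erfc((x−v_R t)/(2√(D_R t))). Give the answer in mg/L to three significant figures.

50.7 mg/L

Retardation factor R = 1 + ρ_b·K_d/n = 1 + 1.89 × 0.36/0.26 = 3.617.
Sorption retards both mechanisms: v_R = v/R = 0.3179 m/day, D_R = D/R = 0.01880 m²/day.
v_R·t = 0.3179 × 49.4 = 15.70426 m; 2√(D_R t) = 1.927 m; argument = (15.1 − 15.70426)/1.927 = -0.3136.
C = C₀ × ½·erfc(-0.3136) = 75.5 × 0.6713 = 50.7 mg/L.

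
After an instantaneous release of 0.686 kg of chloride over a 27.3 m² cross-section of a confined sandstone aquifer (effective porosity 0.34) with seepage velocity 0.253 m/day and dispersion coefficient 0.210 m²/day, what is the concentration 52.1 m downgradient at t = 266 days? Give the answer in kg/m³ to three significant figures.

For an instantaneous plane source, C(x,t) = M/(n_e·A·√(4πDt)) · exp(−(x−vt)²/(4Dt)), with n_e·A the pore (flow) area.
Plume center vt = 0.253 × 266 = 67.298 m, so the well at 52.1 m is 15.198 m upgradient of the peak.
√(4πDt) = 26.49 m, giving peak height M/(n_e·A·√(4πDt)) = 0.686/(0.34 × 27.3 × 26.49) = 0.002790 kg/m³.
(x−vt)²/(4Dt) = (-15.198)²/(4 × 0.210 × 266) = 1.034; exp(−1.034) = 0.3556.
C = 0.002790 × 0.3556 = 0.000992 kg/m³.

0.000992 kg/m³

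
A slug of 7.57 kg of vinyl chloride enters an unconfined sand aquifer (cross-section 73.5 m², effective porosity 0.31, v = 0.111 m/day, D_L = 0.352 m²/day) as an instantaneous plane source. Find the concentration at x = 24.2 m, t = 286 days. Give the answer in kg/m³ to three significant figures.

For an instantaneous plane source, C(x,t) = M/(n_e·A·√(4πDt)) · exp(−(x−vt)²/(4Dt)), with n_e·A the pore (flow) area.
Plume center vt = 0.111 × 286 = 31.746 m, so the well at 24.2 m is 7.546 m upgradient of the peak.
√(4πDt) = 35.57 m, giving peak height M/(n_e·A·√(4πDt)) = 7.57/(0.31 × 73.5 × 35.57) = 0.009340 kg/m³.
(x−vt)²/(4Dt) = (-7.546)²/(4 × 0.352 × 286) = 0.1414; exp(−0.1414) = 0.8681.
C = 0.009340 × 0.8681 = 0.00811 kg/m³.

0.00811 kg/m³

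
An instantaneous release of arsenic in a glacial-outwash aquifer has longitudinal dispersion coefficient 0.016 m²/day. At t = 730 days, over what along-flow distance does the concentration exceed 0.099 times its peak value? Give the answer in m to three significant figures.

The plume is Gaussian with σ = √(2Dt) = √(2 × 0.016 × 730) = 4.833 m.
C/C_peak = exp(−Δx²/(2σ²)) = 0.099 ⇒ Δx = σ·√(−2 ln 0.099) = 4.833 × 2.151 = 10.40 m.
Width = 2Δx = 20.8 m.

20.8 m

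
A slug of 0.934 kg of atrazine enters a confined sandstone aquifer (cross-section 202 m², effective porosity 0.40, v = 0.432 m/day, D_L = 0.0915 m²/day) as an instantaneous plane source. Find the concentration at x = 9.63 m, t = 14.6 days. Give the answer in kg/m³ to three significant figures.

For an instantaneous plane source, C(x,t) = M/(n_e·A·√(4πDt)) · exp(−(x−vt)²/(4Dt)), with n_e·A the pore (flow) area.
Plume center vt = 0.432 × 14.6 = 6.3072 m, so the well at 9.63 m is 3.3228 m downgradient of the peak.
√(4πDt) = 4.097 m, giving peak height M/(n_e·A·√(4πDt)) = 0.934/(0.40 × 202 × 4.097) = 0.002821 kg/m³.
(x−vt)²/(4Dt) = (3.3228)²/(4 × 0.0915 × 14.6) = 2.066; exp(−2.066) = 0.1267.
C = 0.002821 × 0.1267 = 0.000357 kg/m³.

0.000357 kg/m³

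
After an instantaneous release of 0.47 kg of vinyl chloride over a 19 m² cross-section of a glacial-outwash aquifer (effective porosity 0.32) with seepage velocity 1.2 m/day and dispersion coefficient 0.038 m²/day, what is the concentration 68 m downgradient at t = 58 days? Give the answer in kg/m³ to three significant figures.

For an instantaneous plane source, C(x,t) = M/(n_e·A·√(4πDt)) · exp(−(x−vt)²/(4Dt)), with n_e·A the pore (flow) area.
Plume center vt = 1.2 × 58 = 69.6 m, so the well at 68 m is 1.6 m upgradient of the peak.
√(4πDt) = 5.263 m, giving peak height M/(n_e·A·√(4πDt)) = 0.47/(0.32 × 19 × 5.263) = 0.01469 kg/m³.
(x−vt)²/(4Dt) = (-1.6)²/(4 × 0.038 × 58) = 0.2904; exp(−0.2904) = 0.7480.
C = 0.01469 × 0.7480 = 0.0110 kg/m³.

0.0110 kg/m³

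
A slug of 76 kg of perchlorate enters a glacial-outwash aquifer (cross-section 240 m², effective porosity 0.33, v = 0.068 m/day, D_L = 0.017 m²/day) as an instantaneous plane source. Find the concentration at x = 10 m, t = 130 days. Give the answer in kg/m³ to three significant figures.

For an instantaneous plane source, C(x,t) = M/(n_e·A·√(4πDt)) · exp(−(x−vt)²/(4Dt)), with n_e·A the pore (flow) area.
Plume center vt = 0.068 × 130 = 8.84 m, so the well at 10 m is 1.16 m downgradient of the peak.
√(4πDt) = 5.270 m, giving peak height M/(n_e·A·√(4πDt)) = 76/(0.33 × 240 × 5.270) = 0.1821 kg/m³.
(x−vt)²/(4Dt) = (1.16)²/(4 × 0.017 × 130) = 0.1522; exp(−0.1522) = 0.8588.
C = 0.1821 × 0.8588 = 0.156 kg/m³.

0.156 kg/m³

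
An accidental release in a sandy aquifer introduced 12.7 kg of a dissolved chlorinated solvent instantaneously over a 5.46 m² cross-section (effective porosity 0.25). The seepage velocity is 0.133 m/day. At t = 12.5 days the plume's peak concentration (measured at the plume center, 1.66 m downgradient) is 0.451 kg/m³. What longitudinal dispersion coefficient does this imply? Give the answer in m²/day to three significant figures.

2.71 m²/day

At the plume center C_max = M/(n_e·A·√(4πDt)), so D = M²/(4πt·(n_e·A·C_max)²).
n_e·A·C_max = 0.25 × 5.46 × 0.451 = 0.6156 kg/m.
D = 12.7²/(4π × 12.5 × 0.6156²) = 2.71 m²/day.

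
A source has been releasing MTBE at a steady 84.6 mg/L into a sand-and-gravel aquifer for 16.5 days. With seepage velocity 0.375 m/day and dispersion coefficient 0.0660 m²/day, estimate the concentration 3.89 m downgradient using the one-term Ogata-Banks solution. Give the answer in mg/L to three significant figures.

For a continuous step input, C/C₀ ≈ ½·erfc((x−vt)/(2√(Dt))).
vt = 0.375 × 16.5 = 6.1875 m and 2√(Dt) = 2√(0.0660 × 16.5) = 2.087 m.
Argument (x−vt)/(2√(Dt)) = (3.89 − 6.1875)/2.087 = -1.101; ½·erfc(-1.101) = 0.9403.
C = 84.6 × 0.9403 = 79.5 mg/L.

79.5 mg/L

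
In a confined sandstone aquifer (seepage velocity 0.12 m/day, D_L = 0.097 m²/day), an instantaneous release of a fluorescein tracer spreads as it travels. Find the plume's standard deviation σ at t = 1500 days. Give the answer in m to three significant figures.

Dispersive spreading gives a Gaussian with σ² = 2Dt; advection only shifts the center.
σ = √(2 × 0.097 × 1500) = 17.1 m.

17.1 m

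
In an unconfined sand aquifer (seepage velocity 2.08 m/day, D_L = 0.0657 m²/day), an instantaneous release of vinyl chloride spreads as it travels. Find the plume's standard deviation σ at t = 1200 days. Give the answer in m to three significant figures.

Dispersive spreading gives a Gaussian with σ² = 2Dt; advection only shifts the center.
σ = √(2 × 0.0657 × 1200) = 12.6 m.

12.6 m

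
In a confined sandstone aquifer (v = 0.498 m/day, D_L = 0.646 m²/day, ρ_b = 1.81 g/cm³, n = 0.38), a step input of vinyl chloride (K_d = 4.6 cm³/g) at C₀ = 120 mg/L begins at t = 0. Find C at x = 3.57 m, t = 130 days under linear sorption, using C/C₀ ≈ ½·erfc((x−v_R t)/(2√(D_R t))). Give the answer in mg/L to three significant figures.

47.0 mg/L

Retardation factor R = 1 + ρ_b·K_d/n = 1 + 1.81 × 4.6/0.38 = 22.91.
Sorption retards both mechanisms: v_R = v/R = 0.02174 m/day, D_R = D/R = 0.02820 m²/day.
v_R·t = 0.02174 × 130 = 2.8262 m; 2√(D_R t) = 3.829 m; argument = (3.57 − 2.8262)/3.829 = 0.1943.
C = C₀ × ½·erfc(0.1943) = 120 × 0.3917 = 47.0 mg/L.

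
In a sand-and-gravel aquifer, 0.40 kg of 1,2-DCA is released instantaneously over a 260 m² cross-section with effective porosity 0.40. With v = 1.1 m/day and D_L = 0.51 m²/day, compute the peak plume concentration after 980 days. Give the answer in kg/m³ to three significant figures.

4.85e-05 kg/m³

The peak of an instantaneous 1D plume sits at x = vt; there the Gaussian factor is 1 and C_max = M/(n_e·A·√(4πDt)), where n_e·A is the pore area the mass is dissolved in.
√(4πDt) = √(4π × 0.51 × 980) = 79.25 m, so C_max = 0.40/(0.40 × 260 × 79.25) = 4.85e-05 kg/m³.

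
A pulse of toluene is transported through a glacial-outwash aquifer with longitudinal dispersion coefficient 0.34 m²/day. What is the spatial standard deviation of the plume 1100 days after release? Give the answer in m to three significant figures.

Dispersive spreading gives a Gaussian with σ² = 2Dt; advection only shifts the center.
σ = √(2 × 0.34 × 1100) = 27.3 m.

27.3 m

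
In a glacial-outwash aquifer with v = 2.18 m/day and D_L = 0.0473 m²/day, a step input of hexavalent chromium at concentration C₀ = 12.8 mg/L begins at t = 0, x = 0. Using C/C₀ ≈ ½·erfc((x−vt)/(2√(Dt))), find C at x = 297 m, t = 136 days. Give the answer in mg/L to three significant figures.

5.66 mg/L

For a continuous step input, C/C₀ ≈ ½·erfc((x−vt)/(2√(Dt))).
vt = 2.18 × 136 = 296.48 m and 2√(Dt) = 2√(0.0473 × 136) = 5.073 m.
Argument (x−vt)/(2√(Dt)) = (297 − 296.48)/5.073 = 0.1025; ½·erfc(0.1025) = 0.4424.
C = 12.8 × 0.4424 = 5.66 mg/L.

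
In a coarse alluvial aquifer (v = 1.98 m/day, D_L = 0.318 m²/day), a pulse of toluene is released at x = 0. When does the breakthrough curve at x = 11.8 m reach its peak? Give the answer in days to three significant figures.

5.88 days

For the 1D instantaneous-source solution, setting ∂C/∂t = 0 at fixed x gives v²t² + 2Dt − x² = 0, so t = (√(D² + v²x²) − D)/v².
√(D² + v²x²) = √(0.318² + 1.98² × 11.8²) = 23.37; v² = 3.9204.
t = (23.37 − 0.318)/3.9204 = 5.88 days (vs. the pure-advection estimate x/v = 5.96 d).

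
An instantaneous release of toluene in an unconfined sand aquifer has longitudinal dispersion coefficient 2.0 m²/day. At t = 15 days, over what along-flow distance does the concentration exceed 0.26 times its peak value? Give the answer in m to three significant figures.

25.4 m

The plume is Gaussian with σ = √(2Dt) = √(2 × 2.0 × 15) = 7.746 m.
C/C_peak = exp(−Δx²/(2σ²)) = 0.26 ⇒ Δx = σ·√(−2 ln 0.26) = 7.746 × 1.641 = 12.71 m.
Width = 2Δx = 25.4 m.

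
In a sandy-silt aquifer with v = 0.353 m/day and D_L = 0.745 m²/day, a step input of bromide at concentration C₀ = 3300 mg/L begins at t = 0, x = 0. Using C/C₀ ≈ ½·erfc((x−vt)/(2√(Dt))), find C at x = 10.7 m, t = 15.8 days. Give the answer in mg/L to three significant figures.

For a continuous step input, C/C₀ ≈ ½·erfc((x−vt)/(2√(Dt))).
vt = 0.353 × 15.8 = 5.5774 m and 2√(Dt) = 2√(0.745 × 15.8) = 6.862 m.
Argument (x−vt)/(2√(Dt)) = (10.7 − 5.5774)/6.862 = 0.7465; ½·erfc(0.7465) = 0.1456.
C = 3300 × 0.1456 = 480 mg/L.

480 mg/L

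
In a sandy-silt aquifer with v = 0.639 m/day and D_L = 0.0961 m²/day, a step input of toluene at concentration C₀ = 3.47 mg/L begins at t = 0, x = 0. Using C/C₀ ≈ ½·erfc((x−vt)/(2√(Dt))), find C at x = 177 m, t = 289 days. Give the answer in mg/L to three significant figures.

2.94 mg/L

For a continuous step input, C/C₀ ≈ ½·erfc((x−vt)/(2√(Dt))).
vt = 0.639 × 289 = 184.671 m and 2√(Dt) = 2√(0.0961 × 289) = 10.54 m.
Argument (x−vt)/(2√(Dt)) = (177 − 184.671)/10.54 = -0.7278; ½·erfc(-0.7278) = 0.8483.
C = 3.47 × 0.8483 = 2.94 mg/L.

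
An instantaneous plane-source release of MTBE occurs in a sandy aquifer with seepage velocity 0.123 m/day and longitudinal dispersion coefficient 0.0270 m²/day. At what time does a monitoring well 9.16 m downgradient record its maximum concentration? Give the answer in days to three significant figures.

72.7 days

For the 1D instantaneous-source solution, setting ∂C/∂t = 0 at fixed x gives v²t² + 2Dt − x² = 0, so t = (√(D² + v²x²) − D)/v².
√(D² + v²x²) = √(0.0270² + 0.123² × 9.16²) = 1.127; v² = 0.015129.
t = (1.127 − 0.0270)/0.015129 = 72.7 days (vs. the pure-advection estimate x/v = 74.5 d).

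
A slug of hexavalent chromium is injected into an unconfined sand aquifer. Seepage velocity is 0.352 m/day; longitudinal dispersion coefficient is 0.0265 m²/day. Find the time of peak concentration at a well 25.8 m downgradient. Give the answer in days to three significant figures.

For the 1D instantaneous-source solution, setting ∂C/∂t = 0 at fixed x gives v²t² + 2Dt − x² = 0, so t = (√(D² + v²x²) − D)/v².
√(D² + v²x²) = √(0.0265² + 0.352² × 25.8²) = 9.082; v² = 0.123904.
t = (9.082 − 0.0265)/0.123904 = 73.1 days (vs. the pure-advection estimate x/v = 73.3 d).

73.1 days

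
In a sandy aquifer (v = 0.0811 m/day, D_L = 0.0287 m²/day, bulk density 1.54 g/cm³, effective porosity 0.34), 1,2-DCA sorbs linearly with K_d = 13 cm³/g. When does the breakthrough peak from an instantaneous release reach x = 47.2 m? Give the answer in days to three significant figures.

34600 days

Retardation factor R = 1 + ρ_b·K_d/n = 1 + 1.54 × 13/0.34 = 59.88.
Sorption retards both mechanisms: v_R = v/R = 0.001354 m/day, D_R = D/R = 0.0004793 m²/day.
Peak time from v_R²t² + 2D_R t − x² = 0: t = (√(D_R² + v_R²x²) − D_R)/v_R².
√(D_R² + v_R²x²) = √(0.0004793² + 0.001354² × 47.2²) = 0.06391; v_R² = 1.833e-06.
t = (0.06391 − 0.0004793)/1.833e-06 = 34600 days.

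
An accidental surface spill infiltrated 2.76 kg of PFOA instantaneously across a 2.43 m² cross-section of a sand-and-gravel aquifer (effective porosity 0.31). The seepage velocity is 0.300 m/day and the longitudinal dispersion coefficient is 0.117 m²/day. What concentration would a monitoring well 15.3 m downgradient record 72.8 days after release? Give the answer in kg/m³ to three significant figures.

0.101 kg/m³

For an instantaneous plane source, C(x,t) = M/(n_e·A·√(4πDt)) · exp(−(x−vt)²/(4Dt)), with n_e·A the pore (flow) area.
Plume center vt = 0.300 × 72.8 = 21.84 m, so the well at 15.3 m is 6.54 m upgradient of the peak.
√(4πDt) = 10.35 m, giving peak height M/(n_e·A·√(4πDt)) = 2.76/(0.31 × 2.43 × 10.35) = 0.3540 kg/m³.
(x−vt)²/(4Dt) = (-6.54)²/(4 × 0.117 × 72.8) = 1.255; exp(−1.255) = 0.2851.
C = 0.3540 × 0.2851 = 0.101 kg/m³.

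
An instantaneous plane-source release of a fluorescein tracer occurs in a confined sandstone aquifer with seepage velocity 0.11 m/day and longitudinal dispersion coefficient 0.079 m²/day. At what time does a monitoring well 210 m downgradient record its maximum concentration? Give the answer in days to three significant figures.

For the 1D instantaneous-source solution, setting ∂C/∂t = 0 at fixed x gives v²t² + 2Dt − x² = 0, so t = (√(D² + v²x²) − D)/v².
√(D² + v²x²) = √(0.079² + 0.11² × 210²) = 23.10; v² = 0.0121.
t = (23.10 − 0.079)/0.0121 = 1900 days (vs. the pure-advection estimate x/v = 1910 d).

1900 days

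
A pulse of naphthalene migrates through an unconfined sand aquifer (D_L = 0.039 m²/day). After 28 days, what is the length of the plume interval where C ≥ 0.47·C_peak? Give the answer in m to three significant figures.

3.63 m

The plume is Gaussian with σ = √(2Dt) = √(2 × 0.039 × 28) = 1.478 m.
C/C_peak = exp(−Δx²/(2σ²)) = 0.47 ⇒ Δx = σ·√(−2 ln 0.47) = 1.478 × 1.229 = 1.816 m.
Width = 2Δx = 3.63 m.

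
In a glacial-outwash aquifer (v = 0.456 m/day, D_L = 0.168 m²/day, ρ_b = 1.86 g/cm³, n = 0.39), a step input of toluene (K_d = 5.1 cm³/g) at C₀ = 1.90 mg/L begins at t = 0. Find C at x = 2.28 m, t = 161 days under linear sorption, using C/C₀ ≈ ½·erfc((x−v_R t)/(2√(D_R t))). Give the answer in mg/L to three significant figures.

1.26 mg/L

Retardation factor R = 1 + ρ_b·K_d/n = 1 + 1.86 × 5.1/0.39 = 25.32.
Sorption retards both mechanisms: v_R = v/R = 0.01801 m/day, D_R = D/R = 0.006635 m²/day.
v_R·t = 0.01801 × 161 = 2.89961 m; 2√(D_R t) = 2.067 m; argument = (2.28 − 2.89961)/2.067 = -0.2998.
C = C₀ × ½·erfc(-0.2998) = 1.90 × 0.6642 = 1.26 mg/L.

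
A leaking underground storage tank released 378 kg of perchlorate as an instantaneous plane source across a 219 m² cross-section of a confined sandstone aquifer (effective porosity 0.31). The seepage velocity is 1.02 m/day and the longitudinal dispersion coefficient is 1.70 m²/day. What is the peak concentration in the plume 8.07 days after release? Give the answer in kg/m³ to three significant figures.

The peak of an instantaneous 1D plume sits at x = vt; there the Gaussian factor is 1 and C_max = M/(n_e·A·√(4πDt)), where n_e·A is the pore area the mass is dissolved in.
√(4πDt) = √(4π × 1.70 × 8.07) = 13.13 m, so C_max = 378/(0.31 × 219 × 13.13) = 0.424 kg/m³.

0.424 kg/m³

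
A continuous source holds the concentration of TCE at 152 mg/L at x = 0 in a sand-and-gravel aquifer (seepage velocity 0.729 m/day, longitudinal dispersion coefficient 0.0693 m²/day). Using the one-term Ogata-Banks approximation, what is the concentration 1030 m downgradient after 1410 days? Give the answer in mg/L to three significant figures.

For a continuous step input, C/C₀ ≈ ½·erfc((x−vt)/(2√(Dt))).
vt = 0.729 × 1410 = 1027.89 m and 2√(Dt) = 2√(0.0693 × 1410) = 19.77 m.
Argument (x−vt)/(2√(Dt)) = (1030 − 1027.89)/19.77 = 0.1067; ½·erfc(0.1067) = 0.4400.
C = 152 × 0.4400 = 66.9 mg/L.

66.9 mg/L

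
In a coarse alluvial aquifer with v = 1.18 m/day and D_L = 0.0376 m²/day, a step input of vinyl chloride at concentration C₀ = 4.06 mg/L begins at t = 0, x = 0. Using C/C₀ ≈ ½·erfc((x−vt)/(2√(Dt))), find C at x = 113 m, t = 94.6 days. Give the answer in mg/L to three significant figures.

1.23 mg/L

For a continuous step input, C/C₀ ≈ ½·erfc((x−vt)/(2√(Dt))).
vt = 1.18 × 94.6 = 111.628 m and 2√(Dt) = 2√(0.0376 × 94.6) = 3.772 m.
Argument (x−vt)/(2√(Dt)) = (113 − 111.628)/3.772 = 0.3637; ½·erfc(0.3637) = 0.3035.
C = 4.06 × 0.3035 = 1.23 mg/L.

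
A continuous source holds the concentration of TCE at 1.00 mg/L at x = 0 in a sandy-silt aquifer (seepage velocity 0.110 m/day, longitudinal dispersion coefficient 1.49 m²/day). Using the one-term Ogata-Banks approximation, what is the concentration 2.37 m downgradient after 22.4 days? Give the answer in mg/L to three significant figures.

For a continuous step input, C/C₀ ≈ ½·erfc((x−vt)/(2√(Dt))).
vt = 0.110 × 22.4 = 2.464 m and 2√(Dt) = 2√(1.49 × 22.4) = 11.55 m.
Argument (x−vt)/(2√(Dt)) = (2.37 − 2.464)/11.55 = -0.008139; ½·erfc(-0.008139) = 0.5046.
C = 1.00 × 0.5046 = 0.505 mg/L.

0.505 mg/L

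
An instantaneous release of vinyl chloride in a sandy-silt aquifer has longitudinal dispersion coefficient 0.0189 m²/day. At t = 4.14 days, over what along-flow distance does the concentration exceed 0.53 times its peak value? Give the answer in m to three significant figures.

0.892 m

The plume is Gaussian with σ = √(2Dt) = √(2 × 0.0189 × 4.14) = 0.3956 m.
C/C_peak = exp(−Δx²/(2σ²)) = 0.53 ⇒ Δx = σ·√(−2 ln 0.53) = 0.3956 × 1.127 = 0.4458 m.
Width = 2Δx = 0.892 m.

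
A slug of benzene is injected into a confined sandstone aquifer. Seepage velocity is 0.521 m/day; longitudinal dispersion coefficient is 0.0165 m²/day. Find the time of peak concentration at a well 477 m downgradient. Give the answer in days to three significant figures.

For the 1D instantaneous-source solution, setting ∂C/∂t = 0 at fixed x gives v²t² + 2Dt − x² = 0, so t = (√(D² + v²x²) − D)/v².
√(D² + v²x²) = √(0.0165² + 0.521² × 477²) = 248.5; v² = 0.271441.
t = (248.5 − 0.0165)/0.271441 = 915 days (vs. the pure-advection estimate x/v = 916 d).

915 days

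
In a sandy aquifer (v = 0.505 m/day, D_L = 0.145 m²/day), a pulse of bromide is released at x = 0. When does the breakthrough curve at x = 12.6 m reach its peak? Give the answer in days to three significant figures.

24.4 days

For the 1D instantaneous-source solution, setting ∂C/∂t = 0 at fixed x gives v²t² + 2Dt − x² = 0, so t = (√(D² + v²x²) − D)/v².
√(D² + v²x²) = √(0.145² + 0.505² × 12.6²) = 6.365; v² = 0.255025.
t = (6.365 − 0.145)/0.255025 = 24.4 days (vs. the pure-advection estimate x/v = 25.0 d).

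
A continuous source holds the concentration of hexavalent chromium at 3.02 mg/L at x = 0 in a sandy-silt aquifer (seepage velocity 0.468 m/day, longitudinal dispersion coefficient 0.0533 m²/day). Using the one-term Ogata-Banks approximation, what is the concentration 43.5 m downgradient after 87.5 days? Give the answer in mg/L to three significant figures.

0.610 mg/L

For a continuous step input, C/C₀ ≈ ½·erfc((x−vt)/(2√(Dt))).
vt = 0.468 × 87.5 = 40.95 m and 2√(Dt) = 2√(0.0533 × 87.5) = 4.319 m.
Argument (x−vt)/(2√(Dt)) = (43.5 − 40.95)/4.319 = 0.5904; ½·erfc(0.5904) = 0.2019.
C = 3.02 × 0.2019 = 0.610 mg/L.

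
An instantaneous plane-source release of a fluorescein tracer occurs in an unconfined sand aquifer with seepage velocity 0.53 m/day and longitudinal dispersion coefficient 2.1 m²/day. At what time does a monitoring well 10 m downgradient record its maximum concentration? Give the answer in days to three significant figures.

12.8 days

For the 1D instantaneous-source solution, setting ∂C/∂t = 0 at fixed x gives v²t² + 2Dt − x² = 0, so t = (√(D² + v²x²) − D)/v².
√(D² + v²x²) = √(2.1² + 0.53² × 10²) = 5.701; v² = 0.2809.
t = (5.701 − 2.1)/0.2809 = 12.8 days (vs. the pure-advection estimate x/v = 18.9 d).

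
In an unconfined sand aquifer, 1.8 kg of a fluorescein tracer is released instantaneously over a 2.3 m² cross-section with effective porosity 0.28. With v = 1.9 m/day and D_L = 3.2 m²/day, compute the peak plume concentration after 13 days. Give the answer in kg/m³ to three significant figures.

The peak of an instantaneous 1D plume sits at x = vt; there the Gaussian factor is 1 and C_max = M/(n_e·A·√(4πDt)), where n_e·A is the pore area the mass is dissolved in.
√(4πDt) = √(4π × 3.2 × 13) = 22.86 m, so C_max = 1.8/(0.28 × 2.3 × 22.86) = 0.122 kg/m³.

0.122 kg/m³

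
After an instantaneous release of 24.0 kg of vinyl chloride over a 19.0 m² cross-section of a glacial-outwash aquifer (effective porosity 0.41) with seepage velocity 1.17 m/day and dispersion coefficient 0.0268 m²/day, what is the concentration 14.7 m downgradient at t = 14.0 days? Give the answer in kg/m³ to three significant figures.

For an instantaneous plane source, C(x,t) = M/(n_e·A·√(4πDt)) · exp(−(x−vt)²/(4Dt)), with n_e·A the pore (flow) area.
Plume center vt = 1.17 × 14.0 = 16.38 m, so the well at 14.7 m is 1.68 m upgradient of the peak.
√(4πDt) = 2.171 m, giving peak height M/(n_e·A·√(4πDt)) = 24.0/(0.41 × 19.0 × 2.171) = 1.419 kg/m³.
(x−vt)²/(4Dt) = (-1.68)²/(4 × 0.0268 × 14.0) = 1.881; exp(−1.881) = 0.1524.
C = 1.419 × 0.1524 = 0.216 kg/m³.

0.216 kg/m³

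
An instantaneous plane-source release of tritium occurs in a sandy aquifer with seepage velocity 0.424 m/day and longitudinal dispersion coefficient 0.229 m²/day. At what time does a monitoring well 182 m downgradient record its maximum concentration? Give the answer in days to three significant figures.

428 days

For the 1D instantaneous-source solution, setting ∂C/∂t = 0 at fixed x gives v²t² + 2Dt − x² = 0, so t = (√(D² + v²x²) − D)/v².
√(D² + v²x²) = √(0.229² + 0.424² × 182²) = 77.17; v² = 0.179776.
t = (77.17 − 0.229)/0.179776 = 428 days (vs. the pure-advection estimate x/v = 429 d).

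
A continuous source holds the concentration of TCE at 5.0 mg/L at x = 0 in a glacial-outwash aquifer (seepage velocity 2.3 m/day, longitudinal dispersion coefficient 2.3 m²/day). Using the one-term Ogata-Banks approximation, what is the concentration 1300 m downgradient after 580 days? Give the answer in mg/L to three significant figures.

For a continuous step input, C/C₀ ≈ ½·erfc((x−vt)/(2√(Dt))).
vt = 2.3 × 580 = 1334 m and 2√(Dt) = 2√(2.3 × 580) = 73.05 m.
Argument (x−vt)/(2√(Dt)) = (1300 − 1334)/73.05 = -0.4654; ½·erfc(-0.4654) = 0.7448.
C = 5.0 × 0.7448 = 3.72 mg/L.

3.72 mg/L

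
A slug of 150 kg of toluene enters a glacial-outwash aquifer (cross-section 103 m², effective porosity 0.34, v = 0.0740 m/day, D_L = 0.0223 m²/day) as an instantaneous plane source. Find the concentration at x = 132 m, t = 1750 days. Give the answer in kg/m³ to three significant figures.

For an instantaneous plane source, C(x,t) = M/(n_e·A·√(4πDt)) · exp(−(x−vt)²/(4Dt)), with n_e·A the pore (flow) area.
Plume center vt = 0.0740 × 1750 = 129.5 m, so the well at 132 m is 2.5 m downgradient of the peak.
√(4πDt) = 22.15 m, giving peak height M/(n_e·A·√(4πDt)) = 150/(0.34 × 103 × 22.15) = 0.1934 kg/m³.
(x−vt)²/(4Dt) = (2.5)²/(4 × 0.0223 × 1750) = 0.04004; exp(−0.04004) = 0.9608.
C = 0.1934 × 0.9608 = 0.186 kg/m³.

0.186 kg/m³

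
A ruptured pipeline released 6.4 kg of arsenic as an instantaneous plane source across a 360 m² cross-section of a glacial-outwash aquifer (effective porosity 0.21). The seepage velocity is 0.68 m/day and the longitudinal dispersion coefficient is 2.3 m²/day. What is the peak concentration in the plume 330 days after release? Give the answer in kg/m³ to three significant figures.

0.000867 kg/m³

The peak of an instantaneous 1D plume sits at x = vt; there the Gaussian factor is 1 and C_max = M/(n_e·A·√(4πDt)), where n_e·A is the pore area the mass is dissolved in.
√(4πDt) = √(4π × 2.3 × 330) = 97.66 m, so C_max = 6.4/(0.21 × 360 × 97.66) = 0.000867 kg/m³.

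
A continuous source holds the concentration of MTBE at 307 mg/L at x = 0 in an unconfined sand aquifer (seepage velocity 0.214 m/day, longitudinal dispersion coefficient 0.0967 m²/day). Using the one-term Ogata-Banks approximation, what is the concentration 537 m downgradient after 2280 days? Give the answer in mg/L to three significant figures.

2.98 mg/L

For a continuous step input, C/C₀ ≈ ½·erfc((x−vt)/(2√(Dt))).
vt = 0.214 × 2280 = 487.92 m and 2√(Dt) = 2√(0.0967 × 2280) = 29.70 m.
Argument (x−vt)/(2√(Dt)) = (537 − 487.92)/29.70 = 1.653; ½·erfc(1.653) = 0.009702.
C = 307 × 0.009702 = 2.98 mg/L.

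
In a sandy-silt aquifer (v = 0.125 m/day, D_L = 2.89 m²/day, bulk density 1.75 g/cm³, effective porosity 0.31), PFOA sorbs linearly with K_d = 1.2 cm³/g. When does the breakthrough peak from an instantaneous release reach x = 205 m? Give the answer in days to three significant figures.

Retardation factor R = 1 + ρ_b·K_d/n = 1 + 1.75 × 1.2/0.31 = 7.774.
Sorption retards both mechanisms: v_R = v/R = 0.01608 m/day, D_R = D/R = 0.3718 m²/day.
Peak time from v_R²t² + 2D_R t − x² = 0: t = (√(D_R² + v_R²x²) − D_R)/v_R².
√(D_R² + v_R²x²) = √(0.3718² + 0.01608² × 205²) = 3.317; v_R² = 0.0002586.
t = (3.317 − 0.3718)/0.0002586 = 11400 days.

11400 days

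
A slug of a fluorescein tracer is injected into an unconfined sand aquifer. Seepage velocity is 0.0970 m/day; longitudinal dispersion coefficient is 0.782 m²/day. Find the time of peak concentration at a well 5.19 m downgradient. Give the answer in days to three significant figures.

For the 1D instantaneous-source solution, setting ∂C/∂t = 0 at fixed x gives v²t² + 2Dt − x² = 0, so t = (√(D² + v²x²) − D)/v².
√(D² + v²x²) = √(0.782² + 0.0970² × 5.19²) = 0.9300; v² = 0.009409.
t = (0.9300 − 0.782)/0.009409 = 15.7 days (vs. the pure-advection estimate x/v = 53.5 d).

15.7 days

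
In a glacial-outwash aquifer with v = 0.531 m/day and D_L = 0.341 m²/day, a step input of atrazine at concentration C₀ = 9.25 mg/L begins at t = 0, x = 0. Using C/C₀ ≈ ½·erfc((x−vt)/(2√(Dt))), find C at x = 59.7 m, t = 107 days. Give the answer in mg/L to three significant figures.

For a continuous step input, C/C₀ ≈ ½·erfc((x−vt)/(2√(Dt))).
vt = 0.531 × 107 = 56.817 m and 2√(Dt) = 2√(0.341 × 107) = 12.08 m.
Argument (x−vt)/(2√(Dt)) = (59.7 − 56.817)/12.08 = 0.2387; ½·erfc(0.2387) = 0.3678.
C = 9.25 × 0.3678 = 3.40 mg/L.

3.40 mg/L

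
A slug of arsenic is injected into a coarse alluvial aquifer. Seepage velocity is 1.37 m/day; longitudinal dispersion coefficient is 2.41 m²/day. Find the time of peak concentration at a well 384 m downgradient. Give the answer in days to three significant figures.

279 days

For the 1D instantaneous-source solution, setting ∂C/∂t = 0 at fixed x gives v²t² + 2Dt − x² = 0, so t = (√(D² + v²x²) − D)/v².
√(D² + v²x²) = √(2.41² + 1.37² × 384²) = 526.1; v² = 1.8769.
t = (526.1 − 2.41)/1.8769 = 279 days (vs. the pure-advection estimate x/v = 280 d).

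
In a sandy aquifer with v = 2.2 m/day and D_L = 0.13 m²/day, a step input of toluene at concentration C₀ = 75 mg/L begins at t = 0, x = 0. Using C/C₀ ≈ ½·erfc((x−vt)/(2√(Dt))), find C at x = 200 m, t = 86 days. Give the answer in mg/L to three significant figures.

For a continuous step input, C/C₀ ≈ ½·erfc((x−vt)/(2√(Dt))).
vt = 2.2 × 86 = 189.2 m and 2√(Dt) = 2√(0.13 × 86) = 6.687 m.
Argument (x−vt)/(2√(Dt)) = (200 − 189.2)/6.687 = 1.615; ½·erfc(1.615) = 0.01119.
C = 75 × 0.01119 = 0.839 mg/L.

0.839 mg/L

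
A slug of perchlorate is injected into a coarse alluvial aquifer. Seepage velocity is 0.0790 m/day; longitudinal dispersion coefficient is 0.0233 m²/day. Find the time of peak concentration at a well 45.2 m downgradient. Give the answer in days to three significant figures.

568 days

For the 1D instantaneous-source solution, setting ∂C/∂t = 0 at fixed x gives v²t² + 2Dt − x² = 0, so t = (√(D² + v²x²) − D)/v².
√(D² + v²x²) = √(0.0233² + 0.0790² × 45.2²) = 3.571; v² = 0.006241.
t = (3.571 − 0.0233)/0.006241 = 568 days (vs. the pure-advection estimate x/v = 572 d).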